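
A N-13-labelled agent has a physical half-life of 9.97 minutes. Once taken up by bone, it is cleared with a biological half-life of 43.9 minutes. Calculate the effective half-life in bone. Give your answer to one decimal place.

1/t_eff = 1/t_phys + 1/t_biol = 1/9.97 + 1/43.9 = 0.12308 per minute.
t_eff = 9.97 × 43.9 / (9.97 + 43.9) ≈ 8.1248 minutes.

8.1 minutes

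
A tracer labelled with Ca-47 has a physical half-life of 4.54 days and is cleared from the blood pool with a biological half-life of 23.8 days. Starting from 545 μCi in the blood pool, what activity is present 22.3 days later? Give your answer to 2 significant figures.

1/t_eff = 1/t_phys + 1/t_biol = 1/4.54 + 1/23.8 = 0.26228 per day.
t_eff = 4.54 × 23.8 / (4.54 + 23.8) ≈ 3.8127 days.
Remaining = 545 × (1/2)^(22.3/3.8127) = 545 × (1/2)^5.8489 ≈ 9.4561 μCi.

9.5 μCi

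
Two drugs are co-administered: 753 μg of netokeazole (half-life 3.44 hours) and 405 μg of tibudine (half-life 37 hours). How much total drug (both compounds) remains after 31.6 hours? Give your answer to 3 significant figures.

225 μg

netokeazole: 753 × (1/2)^(31.6/3.44) = 753 × (1/2)^9.186 ≈ 1.2928 μg.
tibudine: 405 × (1/2)^(31.6/37) = 405 × (1/2)^0.85405 ≈ 224.06 μg.
Total = 1.2928 + 224.06 ≈ 225.35 μg.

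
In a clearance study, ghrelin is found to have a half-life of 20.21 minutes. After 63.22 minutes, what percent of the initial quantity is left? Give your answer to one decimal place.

11.4%

n = 63.22/20.21 ≈ 3.1282 half-lives.
Fraction remaining = (1/2)^3.1282 ≈ 0.11438, i.e. 11.438%.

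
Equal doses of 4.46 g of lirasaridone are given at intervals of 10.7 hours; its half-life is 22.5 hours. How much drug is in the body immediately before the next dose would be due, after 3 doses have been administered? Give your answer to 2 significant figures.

7.2 g

The 3 doses were given 32.1, 21.4, 10.7 hours ago.
Total = 4.46·(1/2)^(32.1/22.5) + 4.46·(1/2)^(21.4/22.5) + 4.46·(1/2)^(10.7/22.5)
      = 1.6591 + 2.3069 + 3.2076 ≈ 7.1735 g.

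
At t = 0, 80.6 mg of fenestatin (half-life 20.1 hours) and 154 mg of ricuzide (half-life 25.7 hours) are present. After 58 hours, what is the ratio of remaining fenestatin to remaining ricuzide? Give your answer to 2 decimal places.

0.34

fenestatin: 80.6 × (1/2)^(58/20.1) = 80.6 × (1/2)^2.8856 ≈ 10.907 mg.
ricuzide: 154 × (1/2)^(58/25.7) = 154 × (1/2)^2.2568 ≈ 32.222 mg.
Ratio ≈ 10.907 / 32.222 ≈ 0.33848.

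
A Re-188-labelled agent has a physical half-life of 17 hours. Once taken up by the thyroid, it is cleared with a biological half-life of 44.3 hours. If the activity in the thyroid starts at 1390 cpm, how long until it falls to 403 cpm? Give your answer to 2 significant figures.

1/t_eff = 1/t_phys + 1/t_biol = 1/17 + 1/44.3 = 0.081397 per hour.
t_eff = 17 × 44.3 / (17 + 44.3) ≈ 12.285 hours.
n = log₂(1390/403) ≈ 1.7862; t = 1.7862 × 12.285 ≈ 21.945 hours.

22 hours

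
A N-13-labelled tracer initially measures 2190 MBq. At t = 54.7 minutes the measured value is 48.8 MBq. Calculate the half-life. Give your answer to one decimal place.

10.0 minutes

A/A₀ = 48.8/2190 ≈ 0.022283.
n = log₂(44.877) ≈ 5.4879 half-lives elapsed in 54.7 minutes.
t½ = 54.7/5.4879 ≈ 9.9674 minutes.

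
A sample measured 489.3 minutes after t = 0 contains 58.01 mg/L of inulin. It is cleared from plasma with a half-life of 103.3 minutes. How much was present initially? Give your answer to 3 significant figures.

Number of half-lives elapsed: n = 489.3/103.3 ≈ 4.7367.
A₀ = A × 2^n = 58.01 × 2^4.7367 = 58.01 × 26.662 ≈ 1546.6 mg/L.

1550 mg/L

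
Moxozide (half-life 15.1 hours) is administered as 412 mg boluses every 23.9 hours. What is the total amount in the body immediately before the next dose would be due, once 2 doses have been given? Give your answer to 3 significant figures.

183 mg

The 2 doses were given 47.8, 23.9 hours ago.
Total = 412·(1/2)^(47.8/15.1) + 412·(1/2)^(23.9/15.1)
      = 45.916 + 137.54 ≈ 183.46 mg.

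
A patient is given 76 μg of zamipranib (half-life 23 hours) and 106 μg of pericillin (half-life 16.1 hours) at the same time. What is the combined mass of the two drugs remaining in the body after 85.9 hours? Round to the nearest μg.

zamipranib: 76 × (1/2)^(85.9/23) = 76 × (1/2)^3.7348 ≈ 5.7086 μg.
pericillin: 106 × (1/2)^(85.9/16.1) = 106 × (1/2)^5.3354 ≈ 2.6254 μg.
Total = 5.7086 + 2.6254 ≈ 8.334 μg.

8 μg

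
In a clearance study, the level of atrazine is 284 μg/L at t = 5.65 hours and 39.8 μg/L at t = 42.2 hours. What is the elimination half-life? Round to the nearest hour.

13 hours

Over Δt = 42.2 − 5.65 = 36.55 hours, the level fell by a factor of 284/39.8 ≈ 7.1357.
n = log₂(7.1357) ≈ 2.8351 half-lives, so t½ = 36.55/2.8351 ≈ 12.892 hours.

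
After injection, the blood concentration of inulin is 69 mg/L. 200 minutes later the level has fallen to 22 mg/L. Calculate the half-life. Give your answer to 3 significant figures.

121 minutes

A/A₀ = 22/69 ≈ 0.31884.
n = log₂(3.1364) ≈ 1.6491 half-lives elapsed in 200 minutes.
t½ = 200/1.6491 ≈ 121.28 minutes.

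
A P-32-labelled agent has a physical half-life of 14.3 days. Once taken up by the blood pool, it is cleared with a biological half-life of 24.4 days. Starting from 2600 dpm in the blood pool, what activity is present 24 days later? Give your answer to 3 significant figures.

411 dpm

1/t_eff = 1/t_phys + 1/t_biol = 1/14.3 + 1/24.4 = 0.11091 per day.
t_eff = 14.3 × 24.4 / (14.3 + 24.4) ≈ 9.016 days.
Remaining = 2600 × (1/2)^(24/9.016) = 2600 × (1/2)^2.6619 ≈ 410.82 dpm.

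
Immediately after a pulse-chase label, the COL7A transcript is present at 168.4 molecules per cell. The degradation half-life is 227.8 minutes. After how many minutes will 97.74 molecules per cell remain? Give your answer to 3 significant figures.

179 minutes

Fraction remaining = 97.74/168.4 ≈ 0.5804.
n = log₂(168.4/97.74) = ln(1.7229)/ln 2 ≈ 0.78487 half-lives.
t = n × t½ = 0.78487 × 227.8 ≈ 178.79 minutes.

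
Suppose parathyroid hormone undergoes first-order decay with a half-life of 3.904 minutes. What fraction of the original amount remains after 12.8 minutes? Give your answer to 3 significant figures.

n = 12.8/3.904 ≈ 3.2787 half-lives.
Fraction remaining = (1/2)^3.2787 ≈ 0.10304.

0.103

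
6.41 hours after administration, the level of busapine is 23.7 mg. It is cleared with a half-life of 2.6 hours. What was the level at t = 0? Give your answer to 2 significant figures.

Number of half-lives elapsed: n = 6.41/2.6 ≈ 2.4654.
A₀ = A × 2^n = 23.7 × 2^2.4654 = 23.7 × 5.5227 ≈ 130.89 mg.

130 mg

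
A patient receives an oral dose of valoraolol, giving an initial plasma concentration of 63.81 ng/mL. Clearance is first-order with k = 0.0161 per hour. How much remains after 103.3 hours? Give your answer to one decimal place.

t½ = ln 2 / k = 0.69315 / 0.0161 ≈ 43.053 hours.
Number of half-lives: n = 103.3/43.053 ≈ 2.3994.
Remaining = 63.81 × (1/2)^2.3994 = 63.81 × 0.18954 ≈ 12.095 ng/mL.

12.1 ng/mL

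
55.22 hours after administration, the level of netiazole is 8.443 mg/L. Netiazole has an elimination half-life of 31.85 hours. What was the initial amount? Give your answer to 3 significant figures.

28.1 mg/L

Number of half-lives elapsed: n = 55.22/31.85 ≈ 1.7338.
A₀ = A × 2^n = 8.443 × 2^1.7338 = 8.443 × 3.3259 ≈ 28.081 mg/L.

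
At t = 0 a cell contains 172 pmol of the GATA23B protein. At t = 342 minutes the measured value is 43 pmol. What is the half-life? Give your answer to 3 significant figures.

171 minutes

A/A₀ = 43/172 ≈ 0.25.
n = log₂(4) ≈ 2 half-lives elapsed in 342 minutes.
t½ = 342/2 ≈ 171 minutes.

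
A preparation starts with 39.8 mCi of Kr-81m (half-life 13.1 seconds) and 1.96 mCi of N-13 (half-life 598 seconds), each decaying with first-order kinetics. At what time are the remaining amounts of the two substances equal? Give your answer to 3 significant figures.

58.2 seconds

Set 39.8·(1/2)^(t/13.1) = 1.96·(1/2)^(t/598).
Taking log₂: log₂(39.8/1.96) = t·(1/13.1 − 1/598).
log₂(20.306) = 4.3438; 1/13.1 − 1/598 = 0.074664.
t = 4.3438 / 0.074664 ≈ 58.179 seconds.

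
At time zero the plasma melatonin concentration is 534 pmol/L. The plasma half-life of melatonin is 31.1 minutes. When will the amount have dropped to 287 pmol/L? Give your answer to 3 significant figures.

Fraction remaining = 287/534 ≈ 0.53745.
n = log₂(534/287) = ln(1.8606)/ln 2 ≈ 0.89579 half-lives.
t = n × t½ = 0.89579 × 31.1 ≈ 27.859 minutes.

27.9 minutes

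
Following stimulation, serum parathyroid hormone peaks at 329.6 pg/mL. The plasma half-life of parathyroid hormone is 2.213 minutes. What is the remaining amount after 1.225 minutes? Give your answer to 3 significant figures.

225 pg/mL

Number of half-lives: n = 1.225/2.213 ≈ 0.55355.
Remaining = 329.6 × (1/2)^0.55355 = 329.6 × 0.68134 ≈ 224.57 pg/mL.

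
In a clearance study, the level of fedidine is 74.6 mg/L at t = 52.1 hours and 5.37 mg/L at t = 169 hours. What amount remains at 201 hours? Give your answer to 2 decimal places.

2.61 mg/L

Over Δt = 169 − 52.1 = 116.9 hours, the level fell by a factor of 74.6/5.37 ≈ 13.892.
n = log₂(13.892) ≈ 3.7962 half-lives, so t½ = 116.9/3.7962 ≈ 30.794 hours.
From t = 169 to t = 201: 5.37 × (1/2)^((201−169)/30.794) ≈ 2.6131 mg/L.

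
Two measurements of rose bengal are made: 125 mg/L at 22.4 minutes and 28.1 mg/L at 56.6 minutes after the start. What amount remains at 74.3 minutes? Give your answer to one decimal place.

13.0 mg/L

Over Δt = 56.6 − 22.4 = 34.2 minutes, the level fell by a factor of 125/28.1 ≈ 4.4484.
n = log₂(4.4484) ≈ 2.1533 half-lives, so t½ = 34.2/2.1533 ≈ 15.883 minutes.
From t = 56.6 to t = 74.3: 28.1 × (1/2)^((74.3−56.6)/15.883) ≈ 12.979 mg/L.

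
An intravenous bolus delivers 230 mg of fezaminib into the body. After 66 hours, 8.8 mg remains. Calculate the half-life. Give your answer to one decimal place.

14.0 hours

A/A₀ = 8.8/230 ≈ 0.038261.
n = log₂(26.136) ≈ 4.708 half-lives elapsed in 66 hours.
t½ = 66/4.708 ≈ 14.019 hours.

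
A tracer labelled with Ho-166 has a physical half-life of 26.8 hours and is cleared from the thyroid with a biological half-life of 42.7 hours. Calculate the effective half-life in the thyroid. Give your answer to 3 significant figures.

1/t_eff = 1/t_phys + 1/t_biol = 1/26.8 + 1/42.7 = 0.060733 per hour.
t_eff = 26.8 × 42.7 / (26.8 + 42.7) ≈ 16.466 hours.

16.5 hours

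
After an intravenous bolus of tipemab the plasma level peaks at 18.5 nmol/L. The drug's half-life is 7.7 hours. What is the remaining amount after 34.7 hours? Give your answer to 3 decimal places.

0.814 nmol/L

Number of half-lives: n = 34.7/7.7 ≈ 4.5065.
Remaining = 18.5 × (1/2)^4.5065 = 18.5 × 0.043996 ≈ 0.81392 nmol/L.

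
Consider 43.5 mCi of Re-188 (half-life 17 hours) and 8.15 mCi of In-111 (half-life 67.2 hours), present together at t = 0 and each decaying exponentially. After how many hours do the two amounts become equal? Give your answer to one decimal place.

Set 43.5·(1/2)^(t/17) = 8.15·(1/2)^(t/67.2).
Taking log₂: log₂(43.5/8.15) = t·(1/17 − 1/67.2).
log₂(5.3374) = 2.4161; 1/17 − 1/67.2 = 0.043943.
t = 2.4161 / 0.043943 ≈ 54.984 hours.

55.0 hours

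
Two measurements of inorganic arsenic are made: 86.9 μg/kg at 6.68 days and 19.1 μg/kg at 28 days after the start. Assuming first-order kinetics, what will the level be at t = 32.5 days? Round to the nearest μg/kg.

Over Δt = 28 − 6.68 = 21.32 days, the level fell by a factor of 86.9/19.1 ≈ 4.5497.
n = log₂(4.5497) ≈ 2.1858 half-lives, so t½ = 21.32/2.1858 ≈ 9.7539 days.
From t = 28 to t = 32.5: 19.1 × (1/2)^((32.5−28)/9.7539) ≈ 13.872 μg/kg.

14 μg/kg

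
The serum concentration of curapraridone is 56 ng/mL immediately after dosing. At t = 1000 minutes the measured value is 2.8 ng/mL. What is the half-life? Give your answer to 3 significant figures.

A/A₀ = 2.8/56 ≈ 0.05.
n = log₂(20) ≈ 4.3219 half-lives elapsed in 1000 minutes.
t½ = 1000/4.3219 ≈ 231.38 minutes.

231 minutes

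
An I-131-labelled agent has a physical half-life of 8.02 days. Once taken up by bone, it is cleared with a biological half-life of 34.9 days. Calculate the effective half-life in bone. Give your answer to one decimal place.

1/t_eff = 1/t_phys + 1/t_biol = 1/8.02 + 1/34.9 = 0.15334 per day.
t_eff = 8.02 × 34.9 / (8.02 + 34.9) ≈ 6.5214 days.

6.5 days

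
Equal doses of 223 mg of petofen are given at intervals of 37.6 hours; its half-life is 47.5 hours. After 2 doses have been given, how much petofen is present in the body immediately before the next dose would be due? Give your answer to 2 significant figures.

The 2 doses were given 75.2, 37.6 hours ago.
Total = 223·(1/2)^(75.2/47.5) + 223·(1/2)^(37.6/47.5)
      = 74.426 + 128.83 ≈ 203.26 mg.

200 mg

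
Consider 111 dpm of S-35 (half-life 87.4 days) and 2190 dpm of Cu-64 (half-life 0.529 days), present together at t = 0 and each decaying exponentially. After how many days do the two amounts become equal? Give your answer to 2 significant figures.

2.3 days

Set 111·(1/2)^(t/87.4) = 2190·(1/2)^(t/0.529).
Taking log₂: log₂(111/2190) = t·(1/87.4 − 1/0.529).
log₂(0.050685) = -4.3023; 1/87.4 − 1/0.529 = -1.8789.
t = -4.3023 / -1.8789 ≈ 2.2898 days.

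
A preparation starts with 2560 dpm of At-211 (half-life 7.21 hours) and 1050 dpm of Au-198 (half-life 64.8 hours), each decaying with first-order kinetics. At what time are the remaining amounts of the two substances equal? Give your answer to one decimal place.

Set 2560·(1/2)^(t/7.21) = 1050·(1/2)^(t/64.8).
Taking log₂: log₂(2560/1050) = t·(1/7.21 − 1/64.8).
log₂(2.4381) = 1.2858; 1/7.21 − 1/64.8 = 0.12326.
t = 1.2858 / 0.12326 ≈ 10.431 hours.

10.4 hours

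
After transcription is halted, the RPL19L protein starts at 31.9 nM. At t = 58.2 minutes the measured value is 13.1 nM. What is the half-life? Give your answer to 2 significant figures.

A/A₀ = 13.1/31.9 ≈ 0.41066.
n = log₂(2.4351) ≈ 1.284 half-lives elapsed in 58.2 minutes.
t½ = 58.2/1.284 ≈ 45.327 minutes.

45 minutes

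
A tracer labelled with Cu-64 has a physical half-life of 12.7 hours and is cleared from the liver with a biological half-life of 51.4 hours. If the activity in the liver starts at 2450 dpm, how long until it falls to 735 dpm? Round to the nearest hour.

1/t_eff = 1/t_phys + 1/t_biol = 1/12.7 + 1/51.4 = 0.098195 per hour.
t_eff = 12.7 × 51.4 / (12.7 + 51.4) ≈ 10.184 hours.
n = log₂(2450/735) ≈ 1.737; t = 1.737 × 10.184 ≈ 17.689 hours.

18 hours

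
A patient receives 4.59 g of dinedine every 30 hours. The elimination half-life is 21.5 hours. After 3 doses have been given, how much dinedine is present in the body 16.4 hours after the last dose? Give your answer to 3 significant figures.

4.12 g

The 3 doses were given 76.4, 46.4, 16.4 hours ago.
Total = 4.59·(1/2)^(76.4/21.5) + 4.59·(1/2)^(46.4/21.5) + 4.59·(1/2)^(16.4/21.5)
      = 0.39094 + 1.0284 + 2.7051 ≈ 4.1244 g.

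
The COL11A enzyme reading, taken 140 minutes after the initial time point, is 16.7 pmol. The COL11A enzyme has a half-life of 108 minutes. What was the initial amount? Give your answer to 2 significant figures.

Number of half-lives elapsed: n = 140/108 ≈ 1.2963.
A₀ = A × 2^n = 16.7 × 2^1.2963 = 16.7 × 2.456 ≈ 41.015 pmol.

41 pmol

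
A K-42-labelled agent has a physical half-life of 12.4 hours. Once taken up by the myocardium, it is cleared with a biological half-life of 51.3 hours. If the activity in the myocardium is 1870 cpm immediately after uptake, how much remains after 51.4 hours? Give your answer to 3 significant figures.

1/t_eff = 1/t_phys + 1/t_biol = 1/12.4 + 1/51.3 = 0.10014 per hour.
t_eff = 12.4 × 51.3 / (12.4 + 51.3) ≈ 9.9862 hours.
Remaining = 1870 × (1/2)^(51.4/9.9862) = 1870 × (1/2)^5.1471 ≈ 52.772 cpm.

52.8 cpm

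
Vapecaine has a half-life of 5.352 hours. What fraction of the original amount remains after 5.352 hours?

0.5

n = 5.352/5.352 ≈ 1 half-life.
Fraction remaining = (1/2)^1 ≈ 0.5.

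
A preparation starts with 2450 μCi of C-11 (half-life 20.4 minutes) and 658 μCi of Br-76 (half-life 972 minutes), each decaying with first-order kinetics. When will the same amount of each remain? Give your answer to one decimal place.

39.5 minutes

Set 2450·(1/2)^(t/20.4) = 658·(1/2)^(t/972).
Taking log₂: log₂(2450/658) = t·(1/20.4 − 1/972).
log₂(3.7234) = 1.8966; 1/20.4 − 1/972 = 0.047991.
t = 1.8966 / 0.047991 ≈ 39.521 minutes.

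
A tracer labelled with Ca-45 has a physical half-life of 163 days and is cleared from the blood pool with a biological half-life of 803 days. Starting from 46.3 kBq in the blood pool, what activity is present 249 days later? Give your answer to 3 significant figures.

1/t_eff = 1/t_phys + 1/t_biol = 1/163 + 1/803 = 0.0073803 per day.
t_eff = 163 × 803 / (163 + 803) ≈ 135.5 days.
Remaining = 46.3 × (1/2)^(249/135.5) = 46.3 × (1/2)^1.8377 ≈ 12.953 kBq.

13.0 kBq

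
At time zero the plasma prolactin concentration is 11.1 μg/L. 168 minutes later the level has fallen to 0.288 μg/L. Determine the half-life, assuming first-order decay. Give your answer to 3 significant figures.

A/A₀ = 0.288/11.1 ≈ 0.025946.
n = log₂(38.542) ≈ 5.2683 half-lives elapsed in 168 minutes.
t½ = 168/5.2683 ≈ 31.889 minutes.

31.9 minutes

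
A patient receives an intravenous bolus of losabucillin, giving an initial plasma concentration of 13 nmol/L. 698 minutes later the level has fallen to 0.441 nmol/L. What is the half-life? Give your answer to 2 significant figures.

A/A₀ = 0.441/13 ≈ 0.033923.
n = log₂(29.478) ≈ 4.8816 half-lives elapsed in 698 minutes.
t½ = 698/4.8816 ≈ 142.99 minutes.

140 minutes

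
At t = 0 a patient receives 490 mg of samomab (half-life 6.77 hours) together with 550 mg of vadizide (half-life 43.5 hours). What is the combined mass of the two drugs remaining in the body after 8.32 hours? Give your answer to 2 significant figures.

690 mg

samomab: 490 × (1/2)^(8.32/6.77) = 490 × (1/2)^1.229 ≈ 209.05 mg.
vadizide: 550 × (1/2)^(8.32/43.5) = 550 × (1/2)^0.19126 ≈ 481.71 mg.
Total = 209.05 + 481.71 ≈ 690.76 mg.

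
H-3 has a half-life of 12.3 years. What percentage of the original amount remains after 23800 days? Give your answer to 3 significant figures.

2.54%

23800 days = 65.2055 years.
n = 65.2055/12.3 ≈ 5.3013 half-lives.
Fraction remaining = (1/2)^5.3013 ≈ 0.025361, i.e. 2.5361%.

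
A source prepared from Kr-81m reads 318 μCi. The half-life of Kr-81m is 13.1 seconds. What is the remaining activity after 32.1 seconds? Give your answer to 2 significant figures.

58 μCi

Number of half-lives: n = 32.1/13.1 ≈ 2.4504.
Remaining = 318 × (1/2)^2.4504 = 318 × 0.18296 ≈ 58.182 μCi.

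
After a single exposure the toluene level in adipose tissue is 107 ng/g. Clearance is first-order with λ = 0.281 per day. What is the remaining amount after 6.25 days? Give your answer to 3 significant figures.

18.5 ng/g

t½ = ln 2 / λ = 0.69315 / 0.281 ≈ 2.4667 days.
Number of half-lives: n = 6.25/2.4667 ≈ 2.5337.
Remaining = 107 × (1/2)^2.5337 = 107 × 0.17269 ≈ 18.478 ng/g.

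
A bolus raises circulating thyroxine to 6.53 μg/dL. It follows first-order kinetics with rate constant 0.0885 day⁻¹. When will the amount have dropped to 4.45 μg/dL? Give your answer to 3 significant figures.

t½ = ln 2 / λ = 0.69315 / 0.0885 ≈ 7.8322 days.
Fraction remaining = 4.45/6.53 ≈ 0.68147.
n = log₂(6.53/4.45) = ln(1.4674)/ln 2 ≈ 0.55328 half-lives.
t = n × t½ = 0.55328 × 7.8322 ≈ 4.3334 days.

4.33 days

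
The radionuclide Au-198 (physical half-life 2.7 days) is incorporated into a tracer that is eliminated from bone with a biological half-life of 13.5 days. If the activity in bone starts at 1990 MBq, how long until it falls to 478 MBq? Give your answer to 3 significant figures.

4.63 days

1/t_eff = 1/t_phys + 1/t_biol = 1/2.7 + 1/13.5 = 0.44444 per day.
t_eff = 2.7 × 13.5 / (2.7 + 13.5) ≈ 2.25 days.
n = log₂(1990/478) ≈ 2.0577; t = 2.0577 × 2.25 ≈ 4.6298 days.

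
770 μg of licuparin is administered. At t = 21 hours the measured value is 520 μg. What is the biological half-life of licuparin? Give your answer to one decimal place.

A/A₀ = 520/770 ≈ 0.67532.
n = log₂(1.4808) ≈ 0.56635 half-lives elapsed in 21 hours.
t½ = 21/0.56635 ≈ 37.08 hours.

37.1 hours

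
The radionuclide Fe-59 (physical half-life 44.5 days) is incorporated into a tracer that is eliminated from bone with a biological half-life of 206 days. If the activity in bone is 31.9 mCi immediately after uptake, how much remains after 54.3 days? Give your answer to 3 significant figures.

1/t_eff = 1/t_phys + 1/t_biol = 1/44.5 + 1/206 = 0.027326 per day.
t_eff = 44.5 × 206 / (44.5 + 206) ≈ 36.595 days.
Remaining = 31.9 × (1/2)^(54.3/36.595) = 31.9 × (1/2)^1.4838 ≈ 11.406 mCi.

11.4 mCi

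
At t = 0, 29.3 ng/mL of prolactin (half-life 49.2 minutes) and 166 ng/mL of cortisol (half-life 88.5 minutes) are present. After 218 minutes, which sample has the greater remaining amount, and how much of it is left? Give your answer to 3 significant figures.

prolactin: 29.3 × (1/2)^4.4309 ≈ 1.3584 ng/mL.
cortisol: 166 × (1/2)^2.4633 ≈ 30.101 ng/mL.
Cortisol has more remaining, at ≈ 30.101 ng/mL.

cortisol, 30.1 ng/mL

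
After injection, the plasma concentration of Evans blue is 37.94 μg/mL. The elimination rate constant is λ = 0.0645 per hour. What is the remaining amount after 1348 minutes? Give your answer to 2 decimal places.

8.91 μg/mL

t½ = ln 2 / λ = 0.69315 / 0.0645 ≈ 10.746 hours.
Convert the elapsed time: 1348 minutes = 22.4667 hours.
Number of half-lives: n = 22.4667/10.746 ≈ 2.0906.
Remaining = 37.94 × (1/2)^2.0906 = 37.94 × 0.23478 ≈ 8.9076 μg/mL.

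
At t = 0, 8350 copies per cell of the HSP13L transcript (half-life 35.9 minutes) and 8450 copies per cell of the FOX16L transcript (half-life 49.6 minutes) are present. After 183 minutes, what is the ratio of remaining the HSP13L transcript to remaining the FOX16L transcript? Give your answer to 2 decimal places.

HSP13L transcript: 8350 × (1/2)^(183/35.9) = 8350 × (1/2)^5.0975 ≈ 243.89 copies per cell.
FOX16L transcript: 8450 × (1/2)^(183/49.6) = 8450 × (1/2)^3.6895 ≈ 654.94 copies per cell.
Ratio ≈ 243.89 / 654.94 ≈ 0.37238.

0.37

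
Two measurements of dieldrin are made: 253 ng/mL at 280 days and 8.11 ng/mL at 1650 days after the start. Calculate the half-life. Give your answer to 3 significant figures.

Over Δt = 1650 − 280 = 1370 days, the level fell by a factor of 253/8.11 ≈ 31.196.
n = log₂(31.196) ≈ 4.9633 half-lives, so t½ = 1370/4.9633 ≈ 276.03 days.

276 days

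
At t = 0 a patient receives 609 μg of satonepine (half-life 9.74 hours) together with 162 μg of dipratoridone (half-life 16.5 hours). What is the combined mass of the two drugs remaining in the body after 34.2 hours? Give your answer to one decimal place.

91.9 μg

satonepine: 609 × (1/2)^(34.2/9.74) = 609 × (1/2)^3.5113 ≈ 53.409 μg.
dipratoridone: 162 × (1/2)^(34.2/16.5) = 162 × (1/2)^2.0727 ≈ 38.509 μg.
Total = 53.409 + 38.509 ≈ 91.918 μg.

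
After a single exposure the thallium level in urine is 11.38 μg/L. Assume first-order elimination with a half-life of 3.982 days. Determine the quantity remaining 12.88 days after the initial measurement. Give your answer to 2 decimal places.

1.21 μg/L

Number of half-lives: n = 12.88/3.982 ≈ 3.2346.
Remaining = 11.38 × (1/2)^3.2346 = 11.38 × 0.10624 ≈ 1.209 μg/L.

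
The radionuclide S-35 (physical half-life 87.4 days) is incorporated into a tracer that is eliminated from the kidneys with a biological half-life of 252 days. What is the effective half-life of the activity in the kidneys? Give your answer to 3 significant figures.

1/t_eff = 1/t_phys + 1/t_biol = 1/87.4 + 1/252 = 0.01541 per day.
t_eff = 87.4 × 252 / (87.4 + 252) ≈ 64.893 days.

64.9 days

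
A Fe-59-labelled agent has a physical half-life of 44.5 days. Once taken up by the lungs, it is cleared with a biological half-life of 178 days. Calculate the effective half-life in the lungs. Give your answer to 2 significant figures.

36 days

1/t_eff = 1/t_phys + 1/t_biol = 1/44.5 + 1/178 = 0.02809 per day.
t_eff = 44.5 × 178 / (44.5 + 178) ≈ 35.6 days.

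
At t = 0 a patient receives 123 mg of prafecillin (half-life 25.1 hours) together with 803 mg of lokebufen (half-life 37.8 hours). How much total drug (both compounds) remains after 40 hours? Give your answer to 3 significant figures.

426 mg

prafecillin: 123 × (1/2)^(40/25.1) = 123 × (1/2)^1.5936 ≈ 40.755 mg.
lokebufen: 803 × (1/2)^(40/37.8) = 803 × (1/2)^1.0582 ≈ 385.63 mg.
Total = 40.755 + 385.63 ≈ 426.38 mg.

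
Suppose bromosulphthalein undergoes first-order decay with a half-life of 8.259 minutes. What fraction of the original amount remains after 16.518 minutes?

0.25

n = 16.518/8.259 ≈ 2 half-lives.
Fraction remaining = (1/2)^2 ≈ 0.25.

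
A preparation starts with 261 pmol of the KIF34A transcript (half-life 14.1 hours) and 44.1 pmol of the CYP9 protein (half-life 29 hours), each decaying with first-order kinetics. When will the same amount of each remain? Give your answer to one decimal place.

Set 261·(1/2)^(t/14.1) = 44.1·(1/2)^(t/29).
Taking log₂: log₂(261/44.1) = t·(1/14.1 − 1/29).
log₂(5.9184) = 2.5652; 1/14.1 − 1/29 = 0.036439.
t = 2.5652 / 0.036439 ≈ 70.397 hours.

70.4 hours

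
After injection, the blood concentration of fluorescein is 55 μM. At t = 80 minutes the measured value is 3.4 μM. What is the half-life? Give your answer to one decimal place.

A/A₀ = 3.4/55 ≈ 0.061818.
n = log₂(16.176) ≈ 4.0158 half-lives elapsed in 80 minutes.
t½ = 80/4.0158 ≈ 19.921 minutes.

19.9 minutes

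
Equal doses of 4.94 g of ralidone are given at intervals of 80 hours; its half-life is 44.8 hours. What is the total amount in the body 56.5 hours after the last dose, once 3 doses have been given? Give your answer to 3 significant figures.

2.83 g

The 3 doses were given 216.5, 136.5, 56.5 hours ago.
Total = 4.94·(1/2)^(216.5/44.8) + 4.94·(1/2)^(136.5/44.8) + 4.94·(1/2)^(56.5/44.8)
      = 0.17337 + 0.59776 + 2.061 ≈ 2.8321 g.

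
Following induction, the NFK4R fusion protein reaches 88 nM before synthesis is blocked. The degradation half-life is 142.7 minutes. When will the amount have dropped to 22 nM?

285.4 minutes

22/88 = 1/4, so 2 half-lives have elapsed.
t = 2 × 142.7 = 285.4 minutes.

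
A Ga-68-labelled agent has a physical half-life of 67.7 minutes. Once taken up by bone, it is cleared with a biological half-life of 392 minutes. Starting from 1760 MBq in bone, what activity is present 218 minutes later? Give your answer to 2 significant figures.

1/t_eff = 1/t_phys + 1/t_biol = 1/67.7 + 1/392 = 0.017322 per minute.
t_eff = 67.7 × 392 / (67.7 + 392) ≈ 57.73 minutes.
Remaining = 1760 × (1/2)^(218/57.73) = 1760 × (1/2)^3.7762 ≈ 128.46 MBq.

130 MBq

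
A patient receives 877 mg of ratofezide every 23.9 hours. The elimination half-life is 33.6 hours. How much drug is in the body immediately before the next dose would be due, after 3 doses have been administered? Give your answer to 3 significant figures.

The 3 doses were given 71.7, 47.8, 23.9 hours ago.
Total = 877·(1/2)^(71.7/33.6) + 877·(1/2)^(47.8/33.6) + 877·(1/2)^(23.9/33.6)
      = 199.81 + 327.15 + 535.64 ≈ 1062.6 mg.

1060 mg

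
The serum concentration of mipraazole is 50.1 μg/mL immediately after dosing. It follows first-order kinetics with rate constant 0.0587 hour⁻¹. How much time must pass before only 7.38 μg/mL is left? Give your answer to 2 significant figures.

t½ = ln 2 / k = 0.69315 / 0.0587 ≈ 11.808 hours.
Fraction remaining = 7.38/50.1 ≈ 0.14731.
n = log₂(50.1/7.38) = ln(6.7886)/ln 2 ≈ 2.7631 half-lives.
t = n × t½ = 2.7631 × 11.808 ≈ 32.628 hours.

33 hours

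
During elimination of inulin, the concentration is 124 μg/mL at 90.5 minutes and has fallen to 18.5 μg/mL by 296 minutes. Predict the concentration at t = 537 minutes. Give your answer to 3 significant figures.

Over Δt = 296 − 90.5 = 205.5 minutes, the level fell by a factor of 124/18.5 ≈ 6.7027.
n = log₂(6.7027) ≈ 2.7447 half-lives, so t½ = 205.5/2.7447 ≈ 74.87 minutes.
From t = 296 to t = 537: 18.5 × (1/2)^((537−296)/74.87) ≈ 1.987 μg/mL.

1.99 μg/mL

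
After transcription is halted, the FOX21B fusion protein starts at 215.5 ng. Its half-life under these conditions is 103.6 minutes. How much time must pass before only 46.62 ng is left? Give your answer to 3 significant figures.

Fraction remaining = 46.62/215.5 ≈ 0.21633.
n = log₂(215.5/46.62) = ln(4.6225)/ln 2 ≈ 2.2087 half-lives.
t = n × t½ = 2.2087 × 103.6 ≈ 228.82 minutes.

229 minutes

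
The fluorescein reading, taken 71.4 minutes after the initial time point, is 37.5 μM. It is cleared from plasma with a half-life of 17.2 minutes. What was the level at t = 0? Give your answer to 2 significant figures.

670 μM

Number of half-lives elapsed: n = 71.4/17.2 ≈ 4.1512.
A₀ = A × 2^n = 37.5 × 2^4.1512 = 37.5 × 17.767 ≈ 666.28 μM.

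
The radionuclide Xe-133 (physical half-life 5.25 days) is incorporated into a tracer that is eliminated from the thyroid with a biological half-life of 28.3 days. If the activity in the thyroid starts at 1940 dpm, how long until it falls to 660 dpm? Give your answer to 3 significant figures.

6.89 days

1/t_eff = 1/t_phys + 1/t_biol = 1/5.25 + 1/28.3 = 0.22581 per day.
t_eff = 5.25 × 28.3 / (5.25 + 28.3) ≈ 4.4285 days.
n = log₂(1940/660) ≈ 1.5555; t = 1.5555 × 4.4285 ≈ 6.8886 days.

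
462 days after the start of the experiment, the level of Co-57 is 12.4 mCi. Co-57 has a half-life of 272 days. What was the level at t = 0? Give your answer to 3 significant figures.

Number of half-lives elapsed: n = 462/272 ≈ 1.6985.
A₀ = A × 2^n = 12.4 × 2^1.6985 = 12.4 × 3.2457 ≈ 40.247 mCi.

40.2 mCi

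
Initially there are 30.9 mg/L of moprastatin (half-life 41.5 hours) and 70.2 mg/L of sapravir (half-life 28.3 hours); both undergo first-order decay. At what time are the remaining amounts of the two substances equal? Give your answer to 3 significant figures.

105 hours

Set 30.9·(1/2)^(t/41.5) = 70.2·(1/2)^(t/28.3).
Taking log₂: log₂(30.9/70.2) = t·(1/41.5 − 1/28.3).
log₂(0.44017) = -1.1839; 1/41.5 − 1/28.3 = -0.011239.
t = -1.1839 / -0.011239 ≈ 105.33 hours.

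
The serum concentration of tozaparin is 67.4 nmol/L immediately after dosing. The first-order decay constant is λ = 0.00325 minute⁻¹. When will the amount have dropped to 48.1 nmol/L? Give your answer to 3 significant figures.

104 minutes

t½ = ln 2 / λ = 0.69315 / 0.00325 ≈ 213.28 minutes.
Fraction remaining = 48.1/67.4 ≈ 0.71365.
n = log₂(67.4/48.1) = ln(1.4012)/ln 2 ≈ 0.48671 half-lives.
t = n × t½ = 0.48671 × 213.28 ≈ 103.8 minutes.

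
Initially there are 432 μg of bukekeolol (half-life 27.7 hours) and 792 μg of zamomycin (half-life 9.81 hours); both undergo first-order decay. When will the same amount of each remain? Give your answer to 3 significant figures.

Set 432·(1/2)^(t/27.7) = 792·(1/2)^(t/9.81).
Taking log₂: log₂(432/792) = t·(1/27.7 − 1/9.81).
log₂(0.54545) = -0.87447; 1/27.7 − 1/9.81 = -0.065836.
t = -0.87447 / -0.065836 ≈ 13.283 hours.

13.3 hours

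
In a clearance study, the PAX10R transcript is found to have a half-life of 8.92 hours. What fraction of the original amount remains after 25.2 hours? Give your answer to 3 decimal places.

n = 25.2/8.92 ≈ 2.8251 half-lives.
Fraction remaining = (1/2)^2.8251 ≈ 0.14111.

0.141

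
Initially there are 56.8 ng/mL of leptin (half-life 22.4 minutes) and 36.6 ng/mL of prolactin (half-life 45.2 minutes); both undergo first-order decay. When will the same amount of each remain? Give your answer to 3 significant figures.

Set 56.8·(1/2)^(t/22.4) = 36.6·(1/2)^(t/45.2).
Taking log₂: log₂(56.8/36.6) = t·(1/22.4 − 1/45.2).
log₂(1.5519) = 0.63405; 1/22.4 − 1/45.2 = 0.022519.
t = 0.63405 / 0.022519 ≈ 28.156 minutes.

28.2 minutes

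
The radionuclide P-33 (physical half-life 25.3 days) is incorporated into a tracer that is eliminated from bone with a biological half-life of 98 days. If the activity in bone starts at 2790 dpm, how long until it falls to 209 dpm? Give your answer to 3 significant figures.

75.2 days

1/t_eff = 1/t_phys + 1/t_biol = 1/25.3 + 1/98 = 0.04973 per day.
t_eff = 25.3 × 98 / (25.3 + 98) ≈ 20.109 days.
n = log₂(2790/209) ≈ 3.7387; t = 3.7387 × 20.109 ≈ 75.18 days.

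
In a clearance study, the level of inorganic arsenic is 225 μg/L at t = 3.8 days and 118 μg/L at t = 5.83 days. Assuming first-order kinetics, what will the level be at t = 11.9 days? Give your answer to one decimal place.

Over Δt = 5.83 − 3.8 = 2.03 days, the level fell by a factor of 225/118 ≈ 1.9068.
n = log₂(1.9068) ≈ 0.93114 half-lives, so t½ = 2.03/0.93114 ≈ 2.1801 days.
From t = 5.83 to t = 11.9: 118 × (1/2)^((11.9−5.83)/2.1801) ≈ 17.129 μg/L.

17.1 μg/L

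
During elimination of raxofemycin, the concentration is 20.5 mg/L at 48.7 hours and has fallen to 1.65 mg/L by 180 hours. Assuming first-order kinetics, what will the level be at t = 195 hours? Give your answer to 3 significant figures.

1.24 mg/L

Over Δt = 180 − 48.7 = 131.3 hours, the level fell by a factor of 20.5/1.65 ≈ 12.424.
n = log₂(12.424) ≈ 3.6351 half-lives, so t½ = 131.3/3.6351 ≈ 36.12 hours.
From t = 180 to t = 195: 1.65 × (1/2)^((195−180)/36.12) ≈ 1.2373 mg/L.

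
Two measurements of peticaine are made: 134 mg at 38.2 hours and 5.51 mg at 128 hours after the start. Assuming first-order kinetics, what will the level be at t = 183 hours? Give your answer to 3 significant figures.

0.780 mg

Over Δt = 128 − 38.2 = 89.8 hours, the level fell by a factor of 134/5.51 ≈ 24.319.
n = log₂(24.319) ≈ 4.604 half-lives, so t½ = 89.8/4.604 ≈ 19.505 hours.
From t = 128 to t = 183: 5.51 × (1/2)^((183−128)/19.505) ≈ 0.78036 mg.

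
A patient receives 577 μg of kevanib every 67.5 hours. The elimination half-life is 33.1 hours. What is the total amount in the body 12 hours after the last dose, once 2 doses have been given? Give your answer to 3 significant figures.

The 2 doses were given 79.5, 12 hours ago.
Total = 577·(1/2)^(79.5/33.1) + 577·(1/2)^(12/33.1)
      = 109.18 + 448.79 ≈ 557.97 μg.

558 μg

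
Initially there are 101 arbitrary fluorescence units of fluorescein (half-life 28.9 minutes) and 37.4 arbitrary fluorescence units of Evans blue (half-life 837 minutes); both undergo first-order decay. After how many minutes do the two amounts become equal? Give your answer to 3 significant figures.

Set 101·(1/2)^(t/28.9) = 37.4·(1/2)^(t/837).
Taking log₂: log₂(101/37.4) = t·(1/28.9 − 1/837).
log₂(2.7005) = 1.4332; 1/28.9 − 1/837 = 0.033407.
t = 1.4332 / 0.033407 ≈ 42.902 minutes.

42.9 minutes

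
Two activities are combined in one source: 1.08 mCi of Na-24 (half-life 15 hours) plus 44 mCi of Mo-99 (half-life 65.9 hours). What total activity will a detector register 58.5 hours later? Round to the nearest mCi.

24 mCi

Na-24: 1.08 × (1/2)^(58.5/15) = 1.08 × (1/2)^3.9 ≈ 0.072345 mCi.
Mo-99: 44 × (1/2)^(58.5/65.9) = 44 × (1/2)^0.88771 ≈ 23.781 mCi.
Total = 0.072345 + 23.781 ≈ 23.853 mCi.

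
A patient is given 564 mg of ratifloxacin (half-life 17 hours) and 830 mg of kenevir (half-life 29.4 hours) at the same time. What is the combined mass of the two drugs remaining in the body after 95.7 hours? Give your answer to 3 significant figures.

ratifloxacin: 564 × (1/2)^(95.7/17) = 564 × (1/2)^5.6294 ≈ 11.394 mg.
kenevir: 830 × (1/2)^(95.7/29.4) = 830 × (1/2)^3.2551 ≈ 86.935 mg.
Total = 11.394 + 86.935 ≈ 98.329 mg.

98.3 mg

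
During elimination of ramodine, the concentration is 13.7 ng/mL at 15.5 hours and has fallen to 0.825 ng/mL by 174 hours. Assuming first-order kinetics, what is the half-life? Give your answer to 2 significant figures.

Over Δt = 174 − 15.5 = 158.5 hours, the level fell by a factor of 13.7/0.825 ≈ 16.606.
n = log₂(16.606) ≈ 4.0536 half-lives, so t½ = 158.5/4.0536 ≈ 39.101 hours.

39 hours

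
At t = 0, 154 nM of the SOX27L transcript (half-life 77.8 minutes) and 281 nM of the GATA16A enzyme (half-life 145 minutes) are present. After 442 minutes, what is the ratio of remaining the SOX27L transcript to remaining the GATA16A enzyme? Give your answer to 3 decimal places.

0.088

SOX27L transcript: 154 × (1/2)^(442/77.8) = 154 × (1/2)^5.6812 ≈ 3.0012 nM.
GATA16A enzyme: 281 × (1/2)^(442/145) = 281 × (1/2)^3.0483 ≈ 33.969 nM.
Ratio ≈ 3.0012 / 33.969 ≈ 0.088352.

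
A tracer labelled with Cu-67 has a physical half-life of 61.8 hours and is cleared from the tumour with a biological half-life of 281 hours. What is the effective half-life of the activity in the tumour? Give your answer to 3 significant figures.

50.7 hours

1/t_eff = 1/t_phys + 1/t_biol = 1/61.8 + 1/281 = 0.01974 per hour.
t_eff = 61.8 × 281 / (61.8 + 281) ≈ 50.659 hours.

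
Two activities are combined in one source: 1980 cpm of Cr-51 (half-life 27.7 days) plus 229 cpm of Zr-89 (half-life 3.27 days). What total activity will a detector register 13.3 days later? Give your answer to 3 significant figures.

Cr-51: 1980 × (1/2)^(13.3/27.7) = 1980 × (1/2)^0.48014 ≈ 1419.5 cpm.
Zr-89: 229 × (1/2)^(13.3/3.27) = 229 × (1/2)^4.0673 ≈ 13.66 cpm.
Total = 1419.5 + 13.66 ≈ 1433.1 cpm.

1430 cpm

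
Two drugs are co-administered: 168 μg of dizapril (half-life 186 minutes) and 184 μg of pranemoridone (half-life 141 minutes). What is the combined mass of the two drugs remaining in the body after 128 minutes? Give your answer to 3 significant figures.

202 μg

dizapril: 168 × (1/2)^(128/186) = 168 × (1/2)^0.68817 ≈ 104.27 μg.
pranemoridone: 184 × (1/2)^(128/141) = 184 × (1/2)^0.9078 ≈ 98.071 μg.
Total = 104.27 + 98.071 ≈ 202.34 μg.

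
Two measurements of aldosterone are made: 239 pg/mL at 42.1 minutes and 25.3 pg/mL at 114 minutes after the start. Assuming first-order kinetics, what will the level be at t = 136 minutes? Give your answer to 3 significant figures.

Over Δt = 114 − 42.1 = 71.9 minutes, the level fell by a factor of 239/25.3 ≈ 9.4466.
n = log₂(9.4466) ≈ 3.2398 half-lives, so t½ = 71.9/3.2398 ≈ 22.193 minutes.
From t = 114 to t = 136: 25.3 × (1/2)^((136−114)/22.193) ≈ 12.726 pg/mL.

12.7 pg/mL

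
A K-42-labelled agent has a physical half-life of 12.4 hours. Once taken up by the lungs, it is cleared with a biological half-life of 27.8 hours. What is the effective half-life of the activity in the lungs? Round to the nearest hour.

1/t_eff = 1/t_phys + 1/t_biol = 1/12.4 + 1/27.8 = 0.11662 per hour.
t_eff = 12.4 × 27.8 / (12.4 + 27.8) ≈ 8.5751 hours.

9 hours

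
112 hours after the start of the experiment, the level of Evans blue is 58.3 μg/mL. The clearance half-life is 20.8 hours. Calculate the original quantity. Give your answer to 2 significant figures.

2400 μg/mL

Number of half-lives elapsed: n = 112/20.8 ≈ 5.3846.
A₀ = A × 2^n = 58.3 × 2^5.3846 = 58.3 × 41.776 ≈ 2435.6 μg/mL.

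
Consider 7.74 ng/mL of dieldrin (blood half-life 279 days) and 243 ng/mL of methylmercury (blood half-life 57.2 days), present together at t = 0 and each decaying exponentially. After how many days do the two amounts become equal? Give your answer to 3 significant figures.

Set 7.74·(1/2)^(t/279) = 243·(1/2)^(t/57.2).
Taking log₂: log₂(7.74/243) = t·(1/279 − 1/57.2).
log₂(0.031852) = -4.9725; 1/279 − 1/57.2 = -0.013898.
t = -4.9725 / -0.013898 ≈ 357.78 days.

358 days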